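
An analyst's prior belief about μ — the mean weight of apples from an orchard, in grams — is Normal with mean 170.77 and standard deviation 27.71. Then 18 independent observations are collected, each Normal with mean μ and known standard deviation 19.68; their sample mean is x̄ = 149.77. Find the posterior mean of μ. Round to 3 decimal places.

Posterior mean ≈ 150.342

Prior precision 1/τ₀² = 1/27.71² = 0.00130235; data precision n/σ² = 18/19.68² = 0.0464753.
Posterior precision = 0.00130235 + 0.0464753 = 0.0477777.
Posterior mean = (0.00130235·170.77 + 0.0464753·149.77) / 0.0477777 = 150.342.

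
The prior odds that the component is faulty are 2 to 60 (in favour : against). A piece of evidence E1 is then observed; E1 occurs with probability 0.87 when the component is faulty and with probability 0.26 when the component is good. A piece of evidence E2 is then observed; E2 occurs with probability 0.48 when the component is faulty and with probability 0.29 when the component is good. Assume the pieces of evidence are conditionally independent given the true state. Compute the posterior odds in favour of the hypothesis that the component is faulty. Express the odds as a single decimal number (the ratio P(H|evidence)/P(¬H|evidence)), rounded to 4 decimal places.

Prior odds = 2/60 = 0.033333.
Likelihood ratio for E1 = 0.87/0.26 = 3.3462.
Likelihood ratio for E2 = 0.48/0.29 = 1.6552.
Posterior odds = prior odds × LR₁ × LR₂ = 0.18462.

Posterior odds ≈ 0.1846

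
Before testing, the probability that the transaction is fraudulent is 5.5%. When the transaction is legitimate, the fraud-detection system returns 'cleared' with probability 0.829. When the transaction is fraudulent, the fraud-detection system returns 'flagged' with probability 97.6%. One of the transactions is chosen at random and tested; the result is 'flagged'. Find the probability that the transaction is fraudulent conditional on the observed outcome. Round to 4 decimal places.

P(H | E) ≈ 0.2494

Let H be the event that the transaction is fraudulent. P(H) = 0.055, so P(¬H) = 0.945. With E the 'flagged' result, P(E|H) = 0.976 and P(E|¬H) = 0.171.
P(E) = 0.976·0.055 + 0.171·0.945 = 0.053680 + 0.16160 = 0.21528.
By Bayes' theorem, P(H|E) = 0.053680 / 0.21528 = 0.2494.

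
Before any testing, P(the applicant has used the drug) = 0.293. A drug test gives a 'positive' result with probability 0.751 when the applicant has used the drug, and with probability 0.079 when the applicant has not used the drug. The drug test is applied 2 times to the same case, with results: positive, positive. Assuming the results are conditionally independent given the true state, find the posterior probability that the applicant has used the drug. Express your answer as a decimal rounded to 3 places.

Let H be the event that the applicant has used the drug; start with P(H) = 0.293. P('positive'|H) = 0.751, P('positive'|¬H) = 0.079.
Update on result 1 ('positive'): P(H) ← 0.751·0.2930 / (0.751·0.2930 + 0.079·0.7070) = 0.22004/0.27590 = 0.7976.
Update on result 2 ('positive'): P(H) ← 0.751·0.7976 / (0.751·0.7976 + 0.079·0.2024) = 0.59897/0.61496 = 0.9740.

Posterior P(H) ≈ 0.974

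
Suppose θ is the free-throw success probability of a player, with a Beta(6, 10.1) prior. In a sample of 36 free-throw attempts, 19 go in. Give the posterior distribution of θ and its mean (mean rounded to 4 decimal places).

Observing 19 successes and 17 failures updates Beta(6, 10.1) by adding the success and failure counts to the two shape parameters: α = 6+19 = 25, β = 10.1+17 = 27.1.
Posterior mean = α/(α+β) = 25/52.1 = 0.4798.

Posterior: Beta(25, 27.1); mean ≈ 0.4798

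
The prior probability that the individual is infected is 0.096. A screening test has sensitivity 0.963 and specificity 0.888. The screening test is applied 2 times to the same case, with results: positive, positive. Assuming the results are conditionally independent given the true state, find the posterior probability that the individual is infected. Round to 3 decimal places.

With H the event that the individual is infected, the joint likelihood of the observed sequence is P(data|H) = 0.963·0.963 = 0.92737 and P(data|¬H) = 0.112·0.112 = 0.012544.
Bayes: P(H|data) = 0.096·0.92737 / (0.096·0.92737 + 0.904·0.012544) = 0.089027/0.10037 = 0.8870.

Posterior P(H) ≈ 0.887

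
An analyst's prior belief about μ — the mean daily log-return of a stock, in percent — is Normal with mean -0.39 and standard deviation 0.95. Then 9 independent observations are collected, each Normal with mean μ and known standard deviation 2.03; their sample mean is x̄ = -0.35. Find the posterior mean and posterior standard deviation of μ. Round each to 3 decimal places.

Posterior mean ≈ -0.363; posterior SD ≈ 0.551

With known σ, the Normal prior is conjugate. Weight on the data is w = (n/σ²)/(n/σ² + 1/τ₀²) = 2.18399/(2.18399+1.10803) = 0.66342.
Posterior mean = w·x̄ + (1−w)·μ₀ = 0.66342·-0.35 + 0.33658·-0.39 = -0.363. Posterior variance = 1/(2.18399+1.10803) = 0.303765, so SD = 0.551.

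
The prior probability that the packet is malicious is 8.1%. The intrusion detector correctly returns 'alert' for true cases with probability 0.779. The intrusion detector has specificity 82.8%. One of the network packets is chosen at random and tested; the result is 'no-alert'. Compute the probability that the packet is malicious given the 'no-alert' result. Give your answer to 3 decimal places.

Write H for 'the packet is malicious'. Prior odds H:¬H = 0.081/0.919 = 0.088139. For the 'no-alert' outcome, the likelihood ratio is 0.221/0.828 = 0.26691.
Posterior odds = 0.088139 × 0.26691 = 0.023525, so P(H|E) = 0.023525/(1+0.023525) = 0.023.

P(H | E) ≈ 0.023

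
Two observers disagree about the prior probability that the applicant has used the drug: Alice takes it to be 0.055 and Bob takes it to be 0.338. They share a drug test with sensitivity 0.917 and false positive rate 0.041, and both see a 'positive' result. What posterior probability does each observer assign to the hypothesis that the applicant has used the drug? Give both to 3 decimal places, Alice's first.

P('+'|H) = 0.917, P('+'|¬H) = 0.041.
Alice: numerator 0.917·0.055 = 0.050435; evidence = 0.050435+0.041·0.945 = 0.089180; posterior = 0.566.
Bob: numerator 0.917·0.338 = 0.30995; evidence = 0.30995+0.041·0.662 = 0.33709; posterior = 0.919.

Alice: 0.566; Bob: 0.919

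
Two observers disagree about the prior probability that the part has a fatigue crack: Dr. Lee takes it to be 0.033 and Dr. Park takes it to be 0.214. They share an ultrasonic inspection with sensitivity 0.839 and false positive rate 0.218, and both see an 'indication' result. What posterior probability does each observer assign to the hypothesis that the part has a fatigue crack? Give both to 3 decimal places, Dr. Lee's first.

P('+'|H) = 0.839, P('+'|¬H) = 0.218.
Dr. Lee: numerator 0.839·0.033 = 0.027687; evidence = 0.027687+0.218·0.967 = 0.23849; posterior = 0.116.
Dr. Park: numerator 0.839·0.214 = 0.17955; evidence = 0.17955+0.218·0.786 = 0.35089; posterior = 0.512.

Dr. Lee: 0.116; Dr. Park: 0.512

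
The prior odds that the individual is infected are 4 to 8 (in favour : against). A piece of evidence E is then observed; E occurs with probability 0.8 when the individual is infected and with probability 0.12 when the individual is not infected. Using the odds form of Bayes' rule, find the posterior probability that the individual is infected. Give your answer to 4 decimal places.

Posterior probability ≈ 0.7692

Prior odds = 4/8 = 0.50000.
Likelihood ratio for E = 0.8/0.12 = 6.6667.
Posterior odds = prior odds × LR = 3.3333.
Posterior probability = odds/(1+odds) = 3.3333/4.3333 = 0.7692.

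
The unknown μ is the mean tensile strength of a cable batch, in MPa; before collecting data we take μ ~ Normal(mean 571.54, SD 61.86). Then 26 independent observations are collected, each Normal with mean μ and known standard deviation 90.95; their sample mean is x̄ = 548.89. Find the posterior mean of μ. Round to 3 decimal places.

Posterior mean ≈ 550.629

With known σ, the Normal prior is conjugate. Weight on the data is w = (n/σ²)/(n/σ² + 1/τ₀²) = 0.00314317/(0.00314317+0.00026132) = 0.92324.
Posterior mean = w·x̄ + (1−w)·μ₀ = 0.92324·548.89 + 0.076759·571.54 = 550.629.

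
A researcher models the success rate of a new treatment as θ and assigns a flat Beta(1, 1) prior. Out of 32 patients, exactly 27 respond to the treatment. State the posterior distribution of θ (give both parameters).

The binomial likelihood is conjugate to the Beta prior: with 27 successes and 5 failures, the posterior is Beta(1+27, 1+5) = Beta(28, 6).

Posterior: Beta(28, 6)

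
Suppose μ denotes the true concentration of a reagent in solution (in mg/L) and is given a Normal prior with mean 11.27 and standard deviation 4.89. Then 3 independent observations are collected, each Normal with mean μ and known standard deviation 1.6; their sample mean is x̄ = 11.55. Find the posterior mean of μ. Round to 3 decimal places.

Posterior mean ≈ 11.540

With known σ, the Normal prior is conjugate. Weight on the data is w = (n/σ²)/(n/σ² + 1/τ₀²) = 1.17187/(1.17187+0.0418198) = 0.96554.
Posterior mean = w·x̄ + (1−w)·μ₀ = 0.96554·11.55 + 0.034457·11.27 = 11.540.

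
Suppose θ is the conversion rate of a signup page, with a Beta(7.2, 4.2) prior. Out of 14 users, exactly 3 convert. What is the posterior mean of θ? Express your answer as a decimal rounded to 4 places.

Observing 3 successes and 11 failures updates Beta(7.2, 4.2) by adding the success and failure counts to the two shape parameters: α = 7.2+3 = 10.2, β = 4.2+11 = 15.2.
Posterior mean = α/(α+β) = 10.2/25.4 = 0.4016.

Posterior mean ≈ 0.4016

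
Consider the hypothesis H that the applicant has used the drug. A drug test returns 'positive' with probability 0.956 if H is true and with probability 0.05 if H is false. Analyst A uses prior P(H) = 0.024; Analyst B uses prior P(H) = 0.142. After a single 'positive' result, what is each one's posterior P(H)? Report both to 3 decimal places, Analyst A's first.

P('+'|H) = 0.956, P('+'|¬H) = 0.05.
Analyst A: numerator 0.956·0.024 = 0.022944; evidence = 0.022944+0.05·0.976 = 0.071744; posterior = 0.320.
Analyst B: numerator 0.956·0.142 = 0.13575; evidence = 0.13575+0.05·0.858 = 0.17865; posterior = 0.760.

Analyst A: 0.320; Analyst B: 0.760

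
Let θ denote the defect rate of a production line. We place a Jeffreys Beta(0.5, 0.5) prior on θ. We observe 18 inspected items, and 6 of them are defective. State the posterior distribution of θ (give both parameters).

The binomial likelihood is conjugate to the Beta prior: with 6 successes and 12 failures, the posterior is Beta(0.5+6, 0.5+12) = Beta(6.5, 12.5).

Posterior: Beta(6.5, 12.5)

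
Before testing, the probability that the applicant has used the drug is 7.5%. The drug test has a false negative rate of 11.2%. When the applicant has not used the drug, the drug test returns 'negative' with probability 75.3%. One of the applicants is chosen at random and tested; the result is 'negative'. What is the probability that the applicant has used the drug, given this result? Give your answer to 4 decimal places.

Write H for 'the applicant has used the drug'. Prior odds H:¬H = 0.075/0.925 = 0.081081. For the 'negative' outcome, the likelihood ratio is 0.112/0.753 = 0.14874.
Posterior odds = 0.081081 × 0.14874 = 0.012060, so P(H|E) = 0.012060/(1+0.012060) = 0.0119.

P(H | E) ≈ 0.0119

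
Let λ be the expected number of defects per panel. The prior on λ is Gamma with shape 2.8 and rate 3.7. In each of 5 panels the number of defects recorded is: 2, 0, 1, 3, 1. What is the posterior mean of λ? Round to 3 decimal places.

Posterior mean ≈ 1.126

Total count ∑xᵢ = 7 over n = 5 panels.
Gamma is conjugate to the Poisson likelihood: posterior is Gamma(shape = 2.8+7 = 9.8, rate = 3.7+5 = 8.7).
E[λ | data] = 9.8/8.7 = 1.126.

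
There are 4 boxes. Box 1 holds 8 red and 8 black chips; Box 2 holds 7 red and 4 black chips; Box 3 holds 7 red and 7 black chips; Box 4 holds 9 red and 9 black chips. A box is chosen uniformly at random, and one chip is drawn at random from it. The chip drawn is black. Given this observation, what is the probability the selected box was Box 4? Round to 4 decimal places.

P(black|Box 1) = 0.5; P(black|Box 2) = 0.3636; P(black|Box 3) = 0.5; P(black|Box 4) = 0.5.
Prior × likelihood for each source: 0.25·0.5=0.1250, 0.25·0.3636=0.09091, 0.25·0.5=0.1250, 0.25·0.5=0.1250. Summing gives P(black) = 0.46591.
P(Box 4 | black) = 0.1250 / 0.46591 = 0.2683.

Posterior probability ≈ 0.2683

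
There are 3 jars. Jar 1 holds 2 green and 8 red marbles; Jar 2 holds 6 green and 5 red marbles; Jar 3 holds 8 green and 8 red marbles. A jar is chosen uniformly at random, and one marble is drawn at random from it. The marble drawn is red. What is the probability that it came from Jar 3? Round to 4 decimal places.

P(red|Jar 1) = 0.8; P(red|Jar 2) = 0.4545; P(red|Jar 3) = 0.5.
Prior × likelihood for each source: 0.333333·0.8=0.2667, 0.333333·0.4545=0.1515, 0.333333·0.5=0.1667. Summing gives P(red) = 0.58485.
P(Jar 3 | red) = 0.1667 / 0.58485 = 0.2850.

Posterior probability ≈ 0.2850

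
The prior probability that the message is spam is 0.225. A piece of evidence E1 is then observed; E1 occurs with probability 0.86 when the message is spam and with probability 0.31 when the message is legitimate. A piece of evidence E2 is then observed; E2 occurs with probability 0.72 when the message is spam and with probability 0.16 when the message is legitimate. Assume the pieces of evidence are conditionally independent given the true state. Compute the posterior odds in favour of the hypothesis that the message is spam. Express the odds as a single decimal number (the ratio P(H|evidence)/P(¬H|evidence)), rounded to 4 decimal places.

Posterior odds ≈ 3.6243

Prior odds = 0.225/(1−0.225) = 0.29032. In log-odds, ln(0.29032) = -1.2368.
Add log likelihood ratios: ln(2.7742) + ln(4.5000) = 2.5244.
Posterior log-odds = 1.2877, so posterior odds = exp(1.2877) = 3.6243.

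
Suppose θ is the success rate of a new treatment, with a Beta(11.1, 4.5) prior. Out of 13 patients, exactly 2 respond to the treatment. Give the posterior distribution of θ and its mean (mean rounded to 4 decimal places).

Observing 2 successes and 11 failures updates Beta(11.1, 4.5) by adding the success and failure counts to the two shape parameters: α = 11.1+2 = 13.1, β = 4.5+11 = 15.5.
Posterior mean = α/(α+β) = 13.1/28.6 = 0.4580.

Posterior: Beta(13.1, 15.5); mean ≈ 0.4580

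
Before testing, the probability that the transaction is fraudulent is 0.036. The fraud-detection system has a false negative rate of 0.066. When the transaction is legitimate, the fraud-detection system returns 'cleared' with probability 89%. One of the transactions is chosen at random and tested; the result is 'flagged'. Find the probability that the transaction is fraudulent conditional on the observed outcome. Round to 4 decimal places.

P(H | E) ≈ 0.2407

Write H for 'the transaction is fraudulent'. Prior odds H:¬H = 0.036/0.964 = 0.037344. For the 'flagged' outcome, the likelihood ratio is 0.934/0.11 = 8.4909.
Posterior odds = 0.037344 × 8.4909 = 0.31709, so P(H|E) = 0.31709/(1+0.31709) = 0.2407.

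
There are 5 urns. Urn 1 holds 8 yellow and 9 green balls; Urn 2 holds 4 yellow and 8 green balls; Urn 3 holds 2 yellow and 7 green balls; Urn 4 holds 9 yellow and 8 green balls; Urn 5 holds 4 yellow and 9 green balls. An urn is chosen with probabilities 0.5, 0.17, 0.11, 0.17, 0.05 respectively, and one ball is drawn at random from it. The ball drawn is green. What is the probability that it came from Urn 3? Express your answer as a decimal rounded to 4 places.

Posterior probability ≈ 0.1480

Tabulate prior·likelihood by source: [1] prior 0.5, lik 0.5294, product 0.2647; [2] prior 0.17, lik 0.6667, product 0.1133; [3] prior 0.11, lik 0.7778, product 0.08556; [4] prior 0.17, lik 0.4706, product 0.08000; [5] prior 0.05, lik 0.6923, product 0.03462.
Normalizing constant = 0.57821; the posterior for Urn 3 is its product over the sum, 0.08556/0.57821 = 0.1480.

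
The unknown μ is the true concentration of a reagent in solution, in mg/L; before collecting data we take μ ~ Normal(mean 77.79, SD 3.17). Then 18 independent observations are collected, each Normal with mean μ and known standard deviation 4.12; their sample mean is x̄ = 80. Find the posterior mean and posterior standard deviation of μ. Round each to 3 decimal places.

With known σ, the Normal prior is conjugate. Weight on the data is w = (n/σ²)/(n/σ² + 1/τ₀²) = 1.06042/(1.06042+0.0995134) = 0.91421.
Posterior mean = w·x̄ + (1−w)·μ₀ = 0.91421·80 + 0.085792·77.79 = 79.810. Posterior variance = 1/(1.06042+0.0995134) = 0.862118, so SD = 0.929.

Posterior mean ≈ 79.810; posterior SD ≈ 0.929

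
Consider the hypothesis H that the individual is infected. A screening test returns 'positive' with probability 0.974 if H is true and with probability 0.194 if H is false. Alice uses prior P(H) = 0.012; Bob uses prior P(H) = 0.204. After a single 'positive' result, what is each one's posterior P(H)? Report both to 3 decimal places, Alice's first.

Alice: 0.057; Bob: 0.563

P('+'|H) = 0.974, P('+'|¬H) = 0.194.
Alice: numerator 0.974·0.012 = 0.011688; evidence = 0.011688+0.194·0.988 = 0.20336; posterior = 0.057.
Bob: numerator 0.974·0.204 = 0.19870; evidence = 0.19870+0.194·0.796 = 0.35312; posterior = 0.563.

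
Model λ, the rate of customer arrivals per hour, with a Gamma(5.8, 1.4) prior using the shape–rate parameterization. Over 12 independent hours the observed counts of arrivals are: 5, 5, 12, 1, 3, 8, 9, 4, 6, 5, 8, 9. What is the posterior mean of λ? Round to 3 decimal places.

Total count ∑xᵢ = 75 over n = 12 hours.
Gamma is conjugate to the Poisson likelihood: posterior is Gamma(shape = 5.8+75 = 80.8, rate = 1.4+12 = 13.4).
Posterior mean = shape/rate = 80.8/13.4 = 6.030.

Posterior mean ≈ 6.030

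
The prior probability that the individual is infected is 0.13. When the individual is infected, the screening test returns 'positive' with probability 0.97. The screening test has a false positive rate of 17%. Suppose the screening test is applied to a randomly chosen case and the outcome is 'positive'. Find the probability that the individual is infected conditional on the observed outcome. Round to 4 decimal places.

Write H for 'the individual is infected'. Prior odds H:¬H = 0.13/0.87 = 0.14943. For the 'positive' outcome, the likelihood ratio is 0.97/0.17 = 5.7059.
Posterior odds = 0.14943 × 5.7059 = 0.85260, so P(H|E) = 0.85260/(1+0.85260) = 0.4602.

P(H | E) ≈ 0.4602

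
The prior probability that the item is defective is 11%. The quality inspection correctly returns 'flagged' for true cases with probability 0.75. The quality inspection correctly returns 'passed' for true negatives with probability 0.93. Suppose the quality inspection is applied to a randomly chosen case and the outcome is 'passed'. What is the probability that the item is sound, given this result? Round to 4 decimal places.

Let H be the event that the item is defective. P(H) = 0.11, so P(¬H) = 0.89. With E the 'passed' result, P(E|H) = 0.25 and P(E|¬H) = 0.93.
P(E) = 0.25·0.11 + 0.93·0.89 = 0.027500 + 0.82770 = 0.85520.
By Bayes' theorem, P(H|E) = 0.027500 / 0.85520 = 0.0322. Hence P(¬H|E) = 1 − 0.0322 = 0.9678.

P(¬H | E) ≈ 0.9678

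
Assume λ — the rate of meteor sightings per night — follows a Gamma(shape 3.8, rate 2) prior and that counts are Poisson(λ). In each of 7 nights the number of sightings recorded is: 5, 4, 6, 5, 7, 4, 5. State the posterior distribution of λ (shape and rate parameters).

Posterior: Gamma(shape=39.8, rate=9)

The Poisson likelihood adds the total count to the shape and the number of exposure periods to the rate. Here ∑xᵢ = 36 and n = 7, so shape 3.8→39.8 and rate 2→9.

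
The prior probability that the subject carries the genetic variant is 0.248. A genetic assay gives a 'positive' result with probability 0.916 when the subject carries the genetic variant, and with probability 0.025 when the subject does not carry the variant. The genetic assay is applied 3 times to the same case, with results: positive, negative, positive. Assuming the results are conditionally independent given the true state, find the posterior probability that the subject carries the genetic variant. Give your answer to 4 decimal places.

With H the event that the subject carries the genetic variant, the joint likelihood of the observed sequence is P(data|H) = 0.916·0.084·0.916 = 0.070481 and P(data|¬H) = 0.025·0.975·0.025 = 0.00060938.
Bayes: P(H|data) = 0.248·0.070481 / (0.248·0.070481 + 0.752·0.00060938) = 0.017479/0.017937 = 0.9745.

Posterior P(H) ≈ 0.9745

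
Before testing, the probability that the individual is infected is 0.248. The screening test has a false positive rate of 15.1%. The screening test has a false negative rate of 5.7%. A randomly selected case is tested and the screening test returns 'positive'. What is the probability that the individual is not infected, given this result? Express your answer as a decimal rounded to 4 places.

P(¬H | E) ≈ 0.3268

Write H for 'the individual is infected'. Prior odds H:¬H = 0.248/0.752 = 0.32979. For the 'positive' outcome, the likelihood ratio is 0.943/0.151 = 6.2450.
Posterior odds = 0.32979 × 6.2450 = 2.0595, so P(H|E) = 2.0595/(1+2.0595) = 0.6732. Then P(¬H|E) = 1 − 0.6732 = 0.3268.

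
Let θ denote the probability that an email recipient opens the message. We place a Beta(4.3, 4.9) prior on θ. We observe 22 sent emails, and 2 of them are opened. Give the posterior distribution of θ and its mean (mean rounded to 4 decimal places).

Observing 2 successes and 20 failures updates Beta(4.3, 4.9) by adding the success and failure counts to the two shape parameters: α = 4.3+2 = 6.3, β = 4.9+20 = 24.9.
Posterior mean = α/(α+β) = 6.3/31.2 = 0.2019.

Posterior: Beta(6.3, 24.9); mean ≈ 0.2019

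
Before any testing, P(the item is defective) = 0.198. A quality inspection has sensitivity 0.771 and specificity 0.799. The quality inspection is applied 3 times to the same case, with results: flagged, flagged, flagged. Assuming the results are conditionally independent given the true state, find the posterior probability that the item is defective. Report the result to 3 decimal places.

Let H be the event that the item is defective; start with P(H) = 0.198. P('flagged'|H) = 0.771, P('flagged'|¬H) = 0.201.
Update on result 1 ('flagged'): P(H) ← 0.771·0.1980 / (0.771·0.1980 + 0.201·0.8020) = 0.15266/0.31386 = 0.4864.
Update on result 2 ('flagged'): P(H) ← 0.771·0.4864 / (0.771·0.4864 + 0.201·0.5136) = 0.37501/0.47824 = 0.7841.
Update on result 3 ('flagged'): P(H) ← 0.771·0.7841 / (0.771·0.7841 + 0.201·0.2159) = 0.60457/0.64796 = 0.9330.

Posterior P(H) ≈ 0.933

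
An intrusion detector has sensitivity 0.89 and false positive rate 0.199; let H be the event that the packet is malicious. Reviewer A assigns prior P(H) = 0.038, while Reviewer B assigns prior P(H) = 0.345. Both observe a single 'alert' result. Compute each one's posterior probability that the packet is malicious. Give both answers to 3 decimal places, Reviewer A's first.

Reviewer A: 0.150; Reviewer B: 0.702

The likelihood ratio for an 'alert' result is 0.89/0.199 = 4.4724.
Reviewer A: prior odds 0.038/0.962 = 0.039501; posterior odds 0.17666; posterior probability 0.150.
Reviewer B: prior odds 0.345/0.655 = 0.52672; posterior odds 2.3557; posterior probability 0.702.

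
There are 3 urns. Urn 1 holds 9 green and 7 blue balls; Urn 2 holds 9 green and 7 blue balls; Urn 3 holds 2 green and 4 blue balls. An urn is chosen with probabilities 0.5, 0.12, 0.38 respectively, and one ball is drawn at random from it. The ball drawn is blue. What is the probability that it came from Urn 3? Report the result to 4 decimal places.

Posterior probability ≈ 0.4829

Tabulate prior·likelihood by source: [1] prior 0.5, lik 0.4375, product 0.2188; [2] prior 0.12, lik 0.4375, product 0.05250; [3] prior 0.38, lik 0.6667, product 0.2533.
Normalizing constant = 0.52458; the posterior for Urn 3 is its product over the sum, 0.2533/0.52458 = 0.4829.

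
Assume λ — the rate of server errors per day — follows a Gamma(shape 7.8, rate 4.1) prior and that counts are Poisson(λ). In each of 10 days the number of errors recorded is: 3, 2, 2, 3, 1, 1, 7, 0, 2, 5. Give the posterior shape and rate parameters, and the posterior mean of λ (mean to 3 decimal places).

Posterior: Gamma(shape=33.8, rate=14.1); mean ≈ 2.397

Total count ∑xᵢ = 26 over n = 10 days.
Gamma is conjugate to the Poisson likelihood: posterior is Gamma(shape = 7.8+26 = 33.8, rate = 4.1+10 = 14.1).
Posterior mean = shape/rate = 33.8/14.1 = 2.397.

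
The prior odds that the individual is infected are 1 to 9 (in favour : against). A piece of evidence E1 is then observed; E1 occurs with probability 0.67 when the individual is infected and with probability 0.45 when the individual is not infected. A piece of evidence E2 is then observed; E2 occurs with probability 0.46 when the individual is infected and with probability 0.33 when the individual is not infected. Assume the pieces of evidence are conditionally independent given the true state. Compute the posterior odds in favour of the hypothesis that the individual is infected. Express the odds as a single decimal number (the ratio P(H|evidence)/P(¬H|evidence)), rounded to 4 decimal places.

Posterior odds ≈ 0.2306

Prior odds = 1/9 = 0.11111.
Likelihood ratio for E1 = 0.67/0.45 = 1.4889.
Likelihood ratio for E2 = 0.46/0.33 = 1.3939.
Posterior odds = prior odds × LR₁ × LR₂ = 0.23060.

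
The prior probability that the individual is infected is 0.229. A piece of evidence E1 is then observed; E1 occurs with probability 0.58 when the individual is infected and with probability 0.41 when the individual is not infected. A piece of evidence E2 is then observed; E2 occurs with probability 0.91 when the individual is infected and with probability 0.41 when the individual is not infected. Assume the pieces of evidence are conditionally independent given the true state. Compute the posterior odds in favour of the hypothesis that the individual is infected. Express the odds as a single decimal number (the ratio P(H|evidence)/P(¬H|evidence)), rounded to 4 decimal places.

Prior odds = 0.229/(1−0.229) = 0.29702.
Likelihood ratio for E1 = 0.58/0.41 = 1.4146.
Likelihood ratio for E2 = 0.91/0.41 = 2.2195.
Posterior odds = prior odds × LR₁ × LR₂ = 0.93257.

Posterior odds ≈ 0.9326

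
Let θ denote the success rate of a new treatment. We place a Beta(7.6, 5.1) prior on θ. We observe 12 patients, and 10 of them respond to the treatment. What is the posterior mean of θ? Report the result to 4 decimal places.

Observing 10 successes and 2 failures updates Beta(7.6, 5.1) by adding the success and failure counts to the two shape parameters: α = 7.6+10 = 17.6, β = 5.1+2 = 7.1.
Posterior mean = α/(α+β) = 17.6/24.7 = 0.7126.

Posterior mean ≈ 0.7126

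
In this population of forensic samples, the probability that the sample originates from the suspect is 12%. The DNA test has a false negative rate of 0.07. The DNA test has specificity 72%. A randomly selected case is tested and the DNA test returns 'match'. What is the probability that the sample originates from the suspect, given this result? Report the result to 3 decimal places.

Let H be the event that the sample originates from the suspect. P(H) = 0.12, so P(¬H) = 0.88. With E the 'match' result, P(E|H) = 0.93 and P(E|¬H) = 0.28.
P(E) = 0.93·0.12 + 0.28·0.88 = 0.11160 + 0.24640 = 0.35800.
By Bayes' theorem, P(H|E) = 0.11160 / 0.35800 = 0.312.

P(H | E) ≈ 0.312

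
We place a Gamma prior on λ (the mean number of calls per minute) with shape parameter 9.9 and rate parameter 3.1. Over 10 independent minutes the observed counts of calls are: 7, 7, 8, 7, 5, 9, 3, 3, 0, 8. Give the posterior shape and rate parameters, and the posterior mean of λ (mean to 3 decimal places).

The Poisson likelihood adds the total count to the shape and the number of exposure periods to the rate. Here ∑xᵢ = 57 and n = 10, so shape 9.9→66.9 and rate 3.1→13.1.
Posterior mean = shape/rate = 66.9/13.1 = 5.107.

Posterior: Gamma(shape=66.9, rate=13.1); mean ≈ 5.107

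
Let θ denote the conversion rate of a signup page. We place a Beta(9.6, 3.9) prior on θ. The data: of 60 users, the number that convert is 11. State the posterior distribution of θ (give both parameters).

The binomial likelihood is conjugate to the Beta prior: with 11 successes and 49 failures, the posterior is Beta(9.6+11, 3.9+49) = Beta(20.6, 52.9).

Posterior: Beta(20.6, 52.9)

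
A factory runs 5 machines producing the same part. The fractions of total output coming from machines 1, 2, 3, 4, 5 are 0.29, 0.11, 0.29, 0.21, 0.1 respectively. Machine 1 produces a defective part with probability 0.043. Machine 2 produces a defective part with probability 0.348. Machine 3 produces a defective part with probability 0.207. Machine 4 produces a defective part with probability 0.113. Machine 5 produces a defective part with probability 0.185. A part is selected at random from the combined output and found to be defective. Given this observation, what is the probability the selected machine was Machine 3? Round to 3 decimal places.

Posterior probability ≈ 0.392

P(defective|M1) = 0.043; P(defective|M2) = 0.348; P(defective|M3) = 0.207; P(defective|M4) = 0.113; P(defective|M5) = 0.185.
Prior × likelihood for each source: 0.29·0.043=0.01247, 0.11·0.348=0.03828, 0.29·0.207=0.06003, 0.21·0.113=0.02373, 0.1·0.185=0.01850. Summing gives P(defective) = 0.15301.
P(Machine 3 | defective) = 0.06003 / 0.15301 = 0.392.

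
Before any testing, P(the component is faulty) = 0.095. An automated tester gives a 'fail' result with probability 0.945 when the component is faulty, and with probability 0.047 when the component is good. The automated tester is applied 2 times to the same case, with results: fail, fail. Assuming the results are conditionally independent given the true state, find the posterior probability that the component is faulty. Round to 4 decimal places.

With H the event that the component is faulty, the joint likelihood of the observed sequence is P(data|H) = 0.945·0.945 = 0.89302 and P(data|¬H) = 0.047·0.047 = 0.0022090.
Bayes: P(H|data) = 0.095·0.89302 / (0.095·0.89302 + 0.905·0.0022090) = 0.084837/0.086837 = 0.9770.

Posterior P(H) ≈ 0.9770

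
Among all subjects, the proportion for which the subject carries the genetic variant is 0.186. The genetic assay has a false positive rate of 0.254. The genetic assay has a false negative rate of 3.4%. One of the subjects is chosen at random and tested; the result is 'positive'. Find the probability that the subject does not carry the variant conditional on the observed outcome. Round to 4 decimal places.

P(¬H | E) ≈ 0.5350

Let H be the event that the subject carries the genetic variant. P(H) = 0.186, so P(¬H) = 0.814. With E the 'positive' result, P(E|H) = 0.966 and P(E|¬H) = 0.254.
P(E) = 0.966·0.186 + 0.254·0.814 = 0.17968 + 0.20676 = 0.38643.
By Bayes' theorem, P(H|E) = 0.17968 / 0.38643 = 0.4650. Hence P(¬H|E) = 1 − 0.4650 = 0.5350.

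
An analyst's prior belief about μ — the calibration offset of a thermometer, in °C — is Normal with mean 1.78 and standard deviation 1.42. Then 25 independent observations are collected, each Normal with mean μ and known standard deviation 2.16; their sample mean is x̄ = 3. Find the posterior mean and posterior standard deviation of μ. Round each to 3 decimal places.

Posterior mean ≈ 2.897; posterior SD ≈ 0.413

With known σ, the Normal prior is conjugate. Weight on the data is w = (n/σ²)/(n/σ² + 1/τ₀²) = 5.35837/(5.35837+0.495933) = 0.91529.
Posterior mean = w·x̄ + (1−w)·μ₀ = 0.91529·3 + 0.084713·1.78 = 2.897. Posterior variance = 1/(5.35837+0.495933) = 0.170815, so SD = 0.413.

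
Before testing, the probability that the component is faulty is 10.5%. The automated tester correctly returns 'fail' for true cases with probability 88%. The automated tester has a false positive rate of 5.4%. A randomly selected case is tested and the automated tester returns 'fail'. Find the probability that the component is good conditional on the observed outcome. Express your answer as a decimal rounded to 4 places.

P(¬H | E) ≈ 0.3434

Write H for 'the component is faulty'. Prior odds H:¬H = 0.105/0.895 = 0.11732. For the 'fail' outcome, the likelihood ratio is 0.88/0.054 = 16.296.
Posterior odds = 0.11732 × 16.296 = 1.9119, so P(H|E) = 1.9119/(1+1.9119) = 0.6566. Then P(¬H|E) = 1 − 0.6566 = 0.3434.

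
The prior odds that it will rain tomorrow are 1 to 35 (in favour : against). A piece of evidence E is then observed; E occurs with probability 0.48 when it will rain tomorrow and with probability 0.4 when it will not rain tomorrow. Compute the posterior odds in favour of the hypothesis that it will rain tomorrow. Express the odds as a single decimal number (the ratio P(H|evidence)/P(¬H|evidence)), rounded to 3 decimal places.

Posterior odds ≈ 0.034

Prior odds = 1/35 = 0.028571.
Likelihood ratio for E = 0.48/0.4 = 1.2000.
Posterior odds = prior odds × LR = 0.034286.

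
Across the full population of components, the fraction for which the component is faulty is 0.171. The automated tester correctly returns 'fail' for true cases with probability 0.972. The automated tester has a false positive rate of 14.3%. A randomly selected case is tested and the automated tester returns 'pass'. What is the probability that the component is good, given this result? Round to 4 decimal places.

P(¬H | E) ≈ 0.9933

Write H for 'the component is faulty'. Prior odds H:¬H = 0.171/0.829 = 0.20627. For the 'pass' outcome, the likelihood ratio is 0.028/0.857 = 0.032672.
Posterior odds = 0.20627 × 0.032672 = 0.0067394, so P(H|E) = 0.0067394/(1+0.0067394) = 0.0067. Then P(¬H|E) = 1 − 0.0067 = 0.9933.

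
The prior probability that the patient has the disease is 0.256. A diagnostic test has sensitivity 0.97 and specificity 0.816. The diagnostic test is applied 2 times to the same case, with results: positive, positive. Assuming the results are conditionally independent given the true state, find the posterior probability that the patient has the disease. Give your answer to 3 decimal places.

With H the event that the patient has the disease, the joint likelihood of the observed sequence is P(data|H) = 0.97·0.97 = 0.94090 and P(data|¬H) = 0.184·0.184 = 0.033856.
Bayes: P(H|data) = 0.256·0.94090 / (0.256·0.94090 + 0.744·0.033856) = 0.24087/0.26606 = 0.9053.

Posterior P(H) ≈ 0.905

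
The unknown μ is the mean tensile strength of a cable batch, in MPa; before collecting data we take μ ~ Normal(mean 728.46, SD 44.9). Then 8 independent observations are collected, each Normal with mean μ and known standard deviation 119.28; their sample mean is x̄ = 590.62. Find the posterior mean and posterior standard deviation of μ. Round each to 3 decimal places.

With known σ, the Normal prior is conjugate. Weight on the data is w = (n/σ²)/(n/σ² + 1/τ₀²) = 0.00056228/(0.00056228+0.00049603) = 0.53130.
Posterior mean = w·x̄ + (1−w)·μ₀ = 0.53130·590.62 + 0.46870·728.46 = 655.225. Posterior variance = 1/(0.00056228+0.00049603) = 944.901, so SD = 30.739.

Posterior mean ≈ 655.225; posterior SD ≈ 30.739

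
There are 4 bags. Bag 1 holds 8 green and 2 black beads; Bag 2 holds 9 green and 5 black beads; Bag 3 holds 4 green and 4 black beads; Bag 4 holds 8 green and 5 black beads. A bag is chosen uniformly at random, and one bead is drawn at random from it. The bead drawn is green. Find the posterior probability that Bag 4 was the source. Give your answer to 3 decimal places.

Posterior probability ≈ 0.241

Tabulate prior·likelihood by source: [1] prior 0.25, lik 0.8, product 0.2000; [2] prior 0.25, lik 0.6429, product 0.1607; [3] prior 0.25, lik 0.5, product 0.1250; [4] prior 0.25, lik 0.6154, product 0.1538.
Normalizing constant = 0.63956; the posterior for Bag 4 is its product over the sum, 0.1538/0.63956 = 0.241.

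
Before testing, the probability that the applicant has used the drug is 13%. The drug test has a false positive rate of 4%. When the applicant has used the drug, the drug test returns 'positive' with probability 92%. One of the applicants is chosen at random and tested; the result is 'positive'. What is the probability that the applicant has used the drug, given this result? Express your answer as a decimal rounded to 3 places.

Let H be the event that the applicant has used the drug. P(H) = 0.13, so P(¬H) = 0.87. With E the 'positive' result, P(E|H) = 0.92 and P(E|¬H) = 0.04.
P(E) = 0.92·0.13 + 0.04·0.87 = 0.11960 + 0.034800 = 0.15440.
By Bayes' theorem, P(H|E) = 0.11960 / 0.15440 = 0.775.

P(H | E) ≈ 0.775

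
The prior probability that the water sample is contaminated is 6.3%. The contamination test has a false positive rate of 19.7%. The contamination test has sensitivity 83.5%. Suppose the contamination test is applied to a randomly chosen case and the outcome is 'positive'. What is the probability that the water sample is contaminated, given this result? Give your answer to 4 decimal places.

P(H | E) ≈ 0.2218

Write H for 'the water sample is contaminated'. Prior odds H:¬H = 0.063/0.937 = 0.067236. For the 'positive' outcome, the likelihood ratio is 0.835/0.197 = 4.2386.
Posterior odds = 0.067236 × 4.2386 = 0.28498, so P(H|E) = 0.28498/(1+0.28498) = 0.2218.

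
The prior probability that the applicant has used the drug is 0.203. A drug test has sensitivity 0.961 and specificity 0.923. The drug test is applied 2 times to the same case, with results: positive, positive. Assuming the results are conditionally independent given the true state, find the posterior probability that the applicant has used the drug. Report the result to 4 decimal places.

With H the event that the applicant has used the drug, the joint likelihood of the observed sequence is P(data|H) = 0.961·0.961 = 0.92352 and P(data|¬H) = 0.077·0.077 = 0.0059290.
Bayes: P(H|data) = 0.203·0.92352 / (0.203·0.92352 + 0.797·0.0059290) = 0.18747/0.19220 = 0.9754.

Posterior P(H) ≈ 0.9754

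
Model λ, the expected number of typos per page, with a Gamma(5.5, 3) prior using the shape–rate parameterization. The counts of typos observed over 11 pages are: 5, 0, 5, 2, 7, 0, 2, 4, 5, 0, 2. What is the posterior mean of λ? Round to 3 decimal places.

The Poisson likelihood adds the total count to the shape and the number of exposure periods to the rate. Here ∑xᵢ = 32 and n = 11, so shape 5.5→37.5 and rate 3→14.
Posterior mean = shape/rate = 37.5/14 = 2.679.

Posterior mean ≈ 2.679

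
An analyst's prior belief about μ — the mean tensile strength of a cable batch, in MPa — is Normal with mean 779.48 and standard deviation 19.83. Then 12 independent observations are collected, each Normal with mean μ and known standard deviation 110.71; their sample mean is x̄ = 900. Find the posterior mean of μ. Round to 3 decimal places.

Posterior mean ≈ 812.982

With known σ, the Normal prior is conjugate. Weight on the data is w = (n/σ²)/(n/σ² + 1/τ₀²) = 0.00097906/(0.00097906+0.00254305) = 0.27797.
Posterior mean = w·x̄ + (1−w)·μ₀ = 0.27797·900 + 0.72203·779.48 = 812.982.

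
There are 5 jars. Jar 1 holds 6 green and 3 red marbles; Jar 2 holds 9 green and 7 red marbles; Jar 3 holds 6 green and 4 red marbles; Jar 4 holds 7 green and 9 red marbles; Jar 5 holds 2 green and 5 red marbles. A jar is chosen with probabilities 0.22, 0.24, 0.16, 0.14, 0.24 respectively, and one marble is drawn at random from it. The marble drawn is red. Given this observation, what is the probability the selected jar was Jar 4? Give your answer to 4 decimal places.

Posterior probability ≈ 0.1599

Tabulate prior·likelihood by source: [1] prior 0.22, lik 0.3333, product 0.07333; [2] prior 0.24, lik 0.4375, product 0.1050; [3] prior 0.16, lik 0.4, product 0.06400; [4] prior 0.14, lik 0.5625, product 0.07875; [5] prior 0.24, lik 0.7143, product 0.1714.
Normalizing constant = 0.49251; the posterior for Jar 4 is its product over the sum, 0.07875/0.49251 = 0.1599.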